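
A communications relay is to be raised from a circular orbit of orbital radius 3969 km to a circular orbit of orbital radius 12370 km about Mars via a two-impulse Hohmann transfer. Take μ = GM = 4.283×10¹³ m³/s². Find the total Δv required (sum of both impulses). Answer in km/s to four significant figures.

r₁ = 3969 km = 3.969×10⁶ m.
r₂ = 12370 km = 1.237×10⁷ m.
Transfer ellipse a_t = (r₁ + r₂)/2 = 8.170×10⁶ m.
At r₁: circular v_c1 = √(μ/r₁) = 3285 m/s; transfer-periapsis v_p = √[μ(2/r₁ − 1/a_t)] = 4042 m/s.
Δv₁ = v_p − v_c1 = 757.2 m/s.
At r₂: circular v_c2 = √(μ/r₂) = 1861 m/s; transfer-apoapsis v_a = √[μ(2/r₂ − 1/a_t)] = 1297 m/s.
Δv₂ = v_c2 − v_a = 563.8 m/s.
Total Δv = Δv₁ + Δv₂ = 1321 m/s = 1.321 km/s.

Δv_total ≈ 1.321 km/s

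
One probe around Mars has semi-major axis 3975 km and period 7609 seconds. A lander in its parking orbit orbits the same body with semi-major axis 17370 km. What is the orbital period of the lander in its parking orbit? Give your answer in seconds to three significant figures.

T₂ ≈ 69500 seconds

Kepler's third law: T² ∝ a³, so T₂ = T₁ (a₂/a₁)^(3/2).
a₂/a₁ = 4.370, (a₂/a₁)^(3/2) = 9.135.
T₂ = 7609 × 9.135 = 69510 seconds.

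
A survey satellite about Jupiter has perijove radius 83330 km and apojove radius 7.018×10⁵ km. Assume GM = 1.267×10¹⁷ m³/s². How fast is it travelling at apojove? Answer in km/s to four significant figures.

Semi-major axis a = (r_p + r_a)/2 = 3.9256×10⁵ km = 3.926×10⁸ m.
Vis-viva: v² = μ(2/r − 1/a) = 1.267×10¹⁷ × (2.850×10⁻⁹ − 2.547×10⁻⁹) = 3.832×10⁷ m²/s².
v = 6191 m/s = 6.191 km/s.

v ≈ 6.191 km/s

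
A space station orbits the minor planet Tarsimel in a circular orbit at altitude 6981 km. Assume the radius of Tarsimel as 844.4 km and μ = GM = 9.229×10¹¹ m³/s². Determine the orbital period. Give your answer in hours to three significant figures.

r = 844.4 + 6981 = 7825.4 km = 7.8254×10⁶ m.
Kepler's third law: T = 2π√(r³/μ) = 2π√((7.825×10⁶)³ / 9.229×10¹¹).
r³/μ = 5.192×10⁸ s², so T = 2π × 2.279×10⁴ = 1.432×10⁵ s.
Converting: 1.432×10⁵ s ÷ 3600 = 39.77 hours.

T ≈ 39.8 hours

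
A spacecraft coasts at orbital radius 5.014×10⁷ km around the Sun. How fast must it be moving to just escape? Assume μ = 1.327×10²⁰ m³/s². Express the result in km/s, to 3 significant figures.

v_esc ≈ 72.8 km/s

r = 5.014×10⁷ km = 5.014×10¹⁰ m.
Escape speed v_esc = √(2μ/r) = √(2 × 1.327×10²⁰ / 5.014×10¹⁰) = √(5.293×10⁹) = 72750 m/s.
= 72.75 km/s.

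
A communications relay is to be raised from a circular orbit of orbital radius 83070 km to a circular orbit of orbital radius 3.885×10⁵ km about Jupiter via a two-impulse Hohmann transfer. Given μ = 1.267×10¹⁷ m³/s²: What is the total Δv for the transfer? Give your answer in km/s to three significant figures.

r₁ = 83070 km = 8.307×10⁷ m.
r₂ = 3.885×10⁵ km = 3.885×10⁸ m.
Transfer ellipse a_t = (r₁ + r₂)/2 = 2.358×10⁸ m.
At r₁: circular v_c1 = √(μ/r₁) = 39050 m/s; transfer-perijove v_p = √[μ(2/r₁ − 1/a_t)] = 50130 m/s.
Δv₁ = v_p − v_c1 = 11080 m/s.
At r₂: circular v_c2 = √(μ/r₂) = 18060 m/s; transfer-apojove v_a = √[μ(2/r₂ − 1/a_t)] = 10720 m/s.
Δv₂ = v_c2 − v_a = 7340 m/s.
Total Δv = Δv₁ + Δv₂ = 18420 m/s = 18.42 km/s.

Δv_total ≈ 18.4 km/s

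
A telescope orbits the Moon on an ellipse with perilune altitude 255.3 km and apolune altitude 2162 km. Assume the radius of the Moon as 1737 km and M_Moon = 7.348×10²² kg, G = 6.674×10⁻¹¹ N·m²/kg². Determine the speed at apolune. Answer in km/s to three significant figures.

μ = GM = 6.674×10⁻¹¹ × 7.348×10²² = 4.904×10¹² m³/s².
r_p = 1737 + 255.3 = 1992.3 km = 1.9923×10⁶ m.
r_a = 1737 + 2162 = 3899.0 km = 3.8990×10⁶ m.
Semi-major axis a = (r_p + r_a)/2 = 2945.7 km = 2.946×10⁶ m.
Vis-viva: v² = μ(2/r − 1/a) = 4.904×10¹² × (5.130×10⁻⁷ − 3.395×10⁻⁷) = 8.507×10⁵ m²/s².
v = 922.3 m/s = 0.9223 km/s.

v ≈ 0.922 km/s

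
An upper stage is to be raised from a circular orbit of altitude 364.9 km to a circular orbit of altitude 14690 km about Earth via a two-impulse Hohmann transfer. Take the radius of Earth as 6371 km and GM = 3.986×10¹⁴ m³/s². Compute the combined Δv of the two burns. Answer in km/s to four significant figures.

Δv_total ≈ 3.099 km/s

r₁ = 6371 + 364.9 = 6735.9 km = 6.7359×10⁶ m.
r₂ = 6371 + 14690 = 21061 km = 2.1061×10⁷ m.
Transfer ellipse a_t = (r₁ + r₂)/2 = 1.390×10⁷ m.
At r₁: circular v_c1 = √(μ/r₁) = 7693 m/s; transfer-perigee v_p = √[μ(2/r₁ − 1/a_t)] = 9470 m/s.
Δv₁ = v_p − v_c1 = 1777 m/s.
At r₂: circular v_c2 = √(μ/r₂) = 4350 m/s; transfer-apogee v_a = √[μ(2/r₂ − 1/a_t)] = 3029 m/s.
Δv₂ = v_c2 − v_a = 1322 m/s.
Total Δv = Δv₁ + Δv₂ = 3099 m/s = 3.099 km/s.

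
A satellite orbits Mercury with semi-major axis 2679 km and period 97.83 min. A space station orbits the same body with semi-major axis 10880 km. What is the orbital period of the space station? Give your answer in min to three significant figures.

T₂ ≈ 801 min

Kepler's third law: T² ∝ a³, so T₂ = T₁ (a₂/a₁)^(3/2).
a₂/a₁ = 4.061, (a₂/a₁)^(3/2) = 8.184.
T₂ = 97.83 × 8.184 = 800.7 min.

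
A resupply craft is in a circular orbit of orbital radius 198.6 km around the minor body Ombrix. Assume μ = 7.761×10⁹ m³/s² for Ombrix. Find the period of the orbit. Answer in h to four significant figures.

r = 198.6 km = 1.986×10⁵ m.
Kepler's third law: T = 2π√(r³/μ) = 2π√((1.986×10⁵)³ / 7.761×10⁹).
r³/μ = 1.009×10⁶ s², so T = 2π × 1.005×10³ = 6.312×10³ s.
Converting: 6.312×10³ s ÷ 3600 = 1.753 h.

T ≈ 1.753 h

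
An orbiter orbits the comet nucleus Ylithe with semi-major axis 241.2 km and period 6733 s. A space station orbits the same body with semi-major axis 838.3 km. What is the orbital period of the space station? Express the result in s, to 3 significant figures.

T₂ ≈ 43600 s

Kepler's third law: T² ∝ a³, so T₂ = T₁ (a₂/a₁)^(3/2).
a₂/a₁ = 3.476, (a₂/a₁)^(3/2) = 6.479.
T₂ = 6733 × 6.479 = 43630 s.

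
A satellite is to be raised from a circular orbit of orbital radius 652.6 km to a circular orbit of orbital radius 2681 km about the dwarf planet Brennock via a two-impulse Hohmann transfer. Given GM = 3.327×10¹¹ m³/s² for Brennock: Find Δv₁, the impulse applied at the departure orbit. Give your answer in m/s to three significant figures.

r₁ = 652.6 km = 6.526×10⁵ m.
r₂ = 2681 km = 2.681×10⁶ m.
Transfer ellipse a_t = (r₁ + r₂)/2 = 1.667×10⁶ m.
At r₁: circular v_c1 = √(μ/r₁) = 714.0 m/s; transfer-periapsis v_p = √[μ(2/r₁ − 1/a_t)] = 905.5 m/s.
Δv₁ = v_p − v_c1 = 191.5 m/s.

Δv ≈ 192 m/s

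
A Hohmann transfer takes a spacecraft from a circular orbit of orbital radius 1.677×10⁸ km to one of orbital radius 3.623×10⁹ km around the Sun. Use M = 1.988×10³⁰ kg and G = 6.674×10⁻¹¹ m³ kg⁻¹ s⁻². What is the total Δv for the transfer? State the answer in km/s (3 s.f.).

Δv_total ≈ 15.0 km/s

μ = GM = 6.674×10⁻¹¹ × 1.988×10³⁰ = 1.327×10²⁰ m³/s².
r₁ = 1.677×10⁸ km = 1.677×10¹¹ m.
r₂ = 3.623×10⁹ km = 3.623×10¹² m.
Transfer ellipse a_t = (r₁ + r₂)/2 = 1.895×10¹² m.
At r₁: circular v_c1 = √(μ/r₁) = 28130 m/s; transfer-perihelion v_p = √[μ(2/r₁ − 1/a_t)] = 38890 m/s.
Δv₁ = v_p − v_c1 = 10760 m/s.
At r₂: circular v_c2 = √(μ/r₂) = 6052 m/s; transfer-aphelion v_a = √[μ(2/r₂ − 1/a_t)] = 1800 m/s.
Δv₂ = v_c2 − v_a = 4251 m/s.
Total Δv = Δv₁ + Δv₂ = 15010 m/s = 15.01 km/s.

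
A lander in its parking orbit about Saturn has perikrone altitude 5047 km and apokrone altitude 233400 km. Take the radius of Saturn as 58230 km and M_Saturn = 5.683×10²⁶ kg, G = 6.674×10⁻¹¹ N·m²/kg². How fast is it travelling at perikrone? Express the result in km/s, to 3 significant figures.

v ≈ 31.4 km/s

μ = GM = 6.674×10⁻¹¹ × 5.683×10²⁶ = 3.793×10¹⁶ m³/s².
r_p = 58230 + 5047 = 63277 km = 6.3277×10⁷ m.
r_a = 58230 + 233400 = 291630 km = 2.9163×10⁸ m.
Semi-major axis a = (r_p + r_a)/2 = 1.7745×10⁵ km = 1.775×10⁸ m.
Vis-viva: v² = μ(2/r − 1/a) = 3.793×10¹⁶ × (3.161×10⁻⁸ − 5.635×10⁻⁹) = 9.851×10⁸ m²/s².
v = 31390 m/s = 31.39 km/s.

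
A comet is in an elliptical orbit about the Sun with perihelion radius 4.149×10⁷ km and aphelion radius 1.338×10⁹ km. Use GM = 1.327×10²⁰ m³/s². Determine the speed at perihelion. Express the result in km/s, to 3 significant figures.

v ≈ 78.8 km/s

Semi-major axis a = (r_p + r_a)/2 = 6.8974×10⁸ km = 6.897×10¹¹ m.
Vis-viva: v² = μ(2/r − 1/a) = 1.327×10²⁰ × (4.820×10⁻¹¹ − 1.450×10⁻¹²) = 6.204×10⁹ m²/s².
v = 78770 m/s = 78.77 km/s.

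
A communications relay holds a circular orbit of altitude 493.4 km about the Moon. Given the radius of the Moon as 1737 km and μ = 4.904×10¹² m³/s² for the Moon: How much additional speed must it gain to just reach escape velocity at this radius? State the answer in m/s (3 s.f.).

r = 1737 + 493.4 = 2230.4 km = 2.2304×10⁶ m.
Circular speed v_c = √(μ/r) = 1483 m/s.
Escape speed v_esc = √(2μ/r) = √2 × v_c = 2097 m/s.
Δv = v_esc − v_c = 614.2 m/s.

Δv ≈ 614 m/s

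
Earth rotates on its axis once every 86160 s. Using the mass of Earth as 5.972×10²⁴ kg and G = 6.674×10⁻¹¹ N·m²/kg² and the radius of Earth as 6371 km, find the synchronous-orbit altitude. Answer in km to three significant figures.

h_sync ≈ 35800 km

μ = GM = 6.674×10⁻¹¹ × 5.972×10²⁴ = 3.986×10¹⁴ m³/s².
A synchronous orbit has period T, so by Kepler's third law a = (μT²/4π²)^(1/3).
μT²/4π² = 3.986×10¹⁴ × (8.616×10⁴)² / 39.48 = 7.495×10²² m³.
a = 4.216×10⁷ m = 42162 km.
Altitude h = a − R = 42162 − 6371 = 35791 km.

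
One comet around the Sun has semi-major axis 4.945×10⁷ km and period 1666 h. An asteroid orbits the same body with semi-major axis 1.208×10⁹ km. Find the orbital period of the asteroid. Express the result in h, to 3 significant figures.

T₂ ≈ 2.01×10⁵ h

Kepler's third law: T² ∝ a³, so T₂ = T₁ (a₂/a₁)^(3/2).
a₂/a₁ = 24.43, (a₂/a₁)^(3/2) = 120.7.
T₂ = 1666 × 120.7 = 2.012×10⁵ h.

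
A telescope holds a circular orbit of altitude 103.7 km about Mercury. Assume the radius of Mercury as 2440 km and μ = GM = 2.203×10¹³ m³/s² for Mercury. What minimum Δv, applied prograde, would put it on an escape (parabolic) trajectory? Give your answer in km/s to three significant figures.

Δv ≈ 1.22 km/s

r = 2440 + 103.7 = 2543.7 km = 2.5437×10⁶ m.
Circular speed v_c = √(μ/r) = 2943 m/s.
Escape speed v_esc = √(2μ/r) = √2 × v_c = 4162 m/s.
Δv = v_esc − v_c = 1219 m/s = 1.219 km/s.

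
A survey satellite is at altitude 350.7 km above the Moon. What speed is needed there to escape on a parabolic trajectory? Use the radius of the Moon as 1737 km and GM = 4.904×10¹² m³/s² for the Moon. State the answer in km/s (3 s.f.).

r = 1737 + 350.7 = 2087.7 km = 2.0877×10⁶ m.
Escape speed v_esc = √(2μ/r) = √(2 × 4.904×10¹² / 2.088×10⁶) = √(4.698×10⁶) = 2167 m/s.
= 2.167 km/s.

v_esc ≈ 2.17 km/s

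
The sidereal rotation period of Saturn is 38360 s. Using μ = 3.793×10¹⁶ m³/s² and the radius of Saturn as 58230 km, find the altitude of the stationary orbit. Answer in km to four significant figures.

h_sync ≈ 54000 km

A synchronous orbit has period T, so by Kepler's third law a = (μT²/4π²)^(1/3).
μT²/4π² = 3.793×10¹⁶ × (3.836×10⁴)² / 39.48 = 1.414×10²⁴ m³.
a = 1.122×10⁸ m = 1.1223×10⁵ km.
Altitude h = a − R = 1.1223×10⁵ − 58230 = 54005 km.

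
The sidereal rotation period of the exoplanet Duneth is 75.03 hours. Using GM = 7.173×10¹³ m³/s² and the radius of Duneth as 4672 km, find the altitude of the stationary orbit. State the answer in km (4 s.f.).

h_sync ≈ 46320 km

T = 75.03 hours = 2.701×10⁵ s.
A synchronous orbit has period T, so by Kepler's third law a = (μT²/4π²)^(1/3).
μT²/4π² = 7.173×10¹³ × (2.701×10⁵)² / 39.48 = 1.326×10²³ m³.
a = 5.099×10⁷ m = 50988 km.
Altitude h = a − R = 50988 − 4672 = 46316 km.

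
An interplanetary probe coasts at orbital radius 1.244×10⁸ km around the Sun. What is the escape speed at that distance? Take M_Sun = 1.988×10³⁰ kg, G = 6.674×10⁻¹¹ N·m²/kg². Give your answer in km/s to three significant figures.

v_esc ≈ 46.2 km/s

μ = GM = 6.674×10⁻¹¹ × 1.988×10³⁰ = 1.327×10²⁰ m³/s².
r = 1.244×10⁸ km = 1.244×10¹¹ m.
Escape speed v_esc = √(2μ/r) = √(2 × 1.327×10²⁰ / 1.244×10¹¹) = √(2.133×10⁹) = 46190 m/s.
= 46.19 km/s.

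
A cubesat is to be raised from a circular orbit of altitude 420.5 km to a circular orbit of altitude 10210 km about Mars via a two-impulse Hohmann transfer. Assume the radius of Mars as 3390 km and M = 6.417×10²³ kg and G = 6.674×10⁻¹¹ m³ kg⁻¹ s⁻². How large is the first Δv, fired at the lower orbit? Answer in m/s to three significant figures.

μ = GM = 6.674×10⁻¹¹ × 6.417×10²³ = 4.283×10¹³ m³/s².
r₁ = 3390 + 420.5 = 3810.5 km = 3.8105×10⁶ m.
r₂ = 3390 + 10210 = 13600 km = 1.3600×10⁷ m.
Transfer ellipse a_t = (r₁ + r₂)/2 = 8.705×10⁶ m.
At r₁: circular v_c1 = √(μ/r₁) = 3352 m/s; transfer-periapsis v_p = √[μ(2/r₁ − 1/a_t)] = 4190 m/s.
Δv₁ = v_p − v_c1 = 837.8 m/s.

Δv ≈ 838 m/s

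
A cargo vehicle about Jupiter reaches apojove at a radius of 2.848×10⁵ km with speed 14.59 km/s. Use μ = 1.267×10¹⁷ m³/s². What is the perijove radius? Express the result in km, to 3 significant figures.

r_a = 2.848×10⁸ m.
Specific energy ε = v²/2 − μ/r = -3.384×10⁸ J/kg, so a = −μ/(2ε) = 1.872×10⁸ m.
The apsides satisfy r_p + r_a = 2a, so the perijove radius is 2a − r_a = 8.957×10⁷ m = 89565 km.

perijove radius ≈ 89600 km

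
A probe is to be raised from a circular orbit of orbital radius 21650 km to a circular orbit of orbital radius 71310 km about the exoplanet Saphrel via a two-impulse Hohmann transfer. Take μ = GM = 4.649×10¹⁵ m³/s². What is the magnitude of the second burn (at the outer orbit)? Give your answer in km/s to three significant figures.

r₁ = 21650 km = 2.165×10⁷ m.
r₂ = 71310 km = 7.131×10⁷ m.
Transfer ellipse a_t = (r₁ + r₂)/2 = 4.648×10⁷ m.
At r₁: circular v_c1 = √(μ/r₁) = 14650 m/s; transfer-periapsis v_p = √[μ(2/r₁ − 1/a_t)] = 18150 m/s.
At r₂: circular v_c2 = √(μ/r₂) = 8074 m/s; transfer-apoapsis v_a = √[μ(2/r₂ − 1/a_t)] = 5511 m/s.
Δv₂ = v_c2 − v_a = 2564 m/s.
= 2.564 km/s.

Δv ≈ 2.56 km/s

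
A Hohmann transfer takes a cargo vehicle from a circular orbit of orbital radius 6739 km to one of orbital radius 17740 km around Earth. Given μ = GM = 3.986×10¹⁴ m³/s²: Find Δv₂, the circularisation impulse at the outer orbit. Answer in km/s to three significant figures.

Δv ≈ 1.22 km/s

r₁ = 6739 km = 6.739×10⁶ m.
r₂ = 17740 km = 1.774×10⁷ m.
Transfer ellipse a_t = (r₁ + r₂)/2 = 1.224×10⁷ m.
At r₁: circular v_c1 = √(μ/r₁) = 7691 m/s; transfer-perigee v_p = √[μ(2/r₁ − 1/a_t)] = 9259 m/s.
At r₂: circular v_c2 = √(μ/r₂) = 4740 m/s; transfer-apogee v_a = √[μ(2/r₂ − 1/a_t)] = 3517 m/s.
Δv₂ = v_c2 − v_a = 1223 m/s.
= 1.223 km/s.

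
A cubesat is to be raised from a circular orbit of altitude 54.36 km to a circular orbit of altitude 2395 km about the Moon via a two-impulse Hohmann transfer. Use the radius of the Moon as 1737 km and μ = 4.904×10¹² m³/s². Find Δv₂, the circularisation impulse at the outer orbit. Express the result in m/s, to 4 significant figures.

r₁ = 1737 + 54.36 = 1791.4 km = 1.7914×10⁶ m.
r₂ = 1737 + 2395 = 4132.0 km = 4.1320×10⁶ m.
Transfer ellipse a_t = (r₁ + r₂)/2 = 2.962×10⁶ m.
At r₁: circular v_c1 = √(μ/r₁) = 1655 m/s; transfer-perilune v_p = √[μ(2/r₁ − 1/a_t)] = 1954 m/s.
At r₂: circular v_c2 = √(μ/r₂) = 1089 m/s; transfer-apolune v_a = √[μ(2/r₂ − 1/a_t)] = 847.3 m/s.
Δv₂ = v_c2 − v_a = 242.2 m/s.

Δv ≈ 242.2 m/s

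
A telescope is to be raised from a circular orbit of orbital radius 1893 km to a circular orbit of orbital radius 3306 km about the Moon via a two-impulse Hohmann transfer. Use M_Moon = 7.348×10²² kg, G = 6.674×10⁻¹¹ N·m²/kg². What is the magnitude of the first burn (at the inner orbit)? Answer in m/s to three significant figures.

Δv ≈ 206 m/s

μ = GM = 6.674×10⁻¹¹ × 7.348×10²² = 4.904×10¹² m³/s².
r₁ = 1893 km = 1.893×10⁶ m.
r₂ = 3306 km = 3.306×10⁶ m.
Transfer ellipse a_t = (r₁ + r₂)/2 = 2.600×10⁶ m.
At r₁: circular v_c1 = √(μ/r₁) = 1610 m/s; transfer-perilune v_p = √[μ(2/r₁ − 1/a_t)] = 1815 m/s.
Δv₁ = v_p − v_c1 = 205.6 m/s.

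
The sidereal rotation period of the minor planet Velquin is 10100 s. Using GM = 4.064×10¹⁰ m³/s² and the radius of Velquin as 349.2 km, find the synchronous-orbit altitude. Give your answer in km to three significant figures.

h_sync ≈ 123 km

A synchronous orbit has period T, so by Kepler's third law a = (μT²/4π²)^(1/3).
μT²/4π² = 4.064×10¹⁰ × (1.010×10⁴)² / 39.48 = 1.050×10¹⁷ m³.
a = 4.718×10⁵ m = 471.79 km.
Altitude h = a − R = 471.79 − 349.2 = 122.59 km.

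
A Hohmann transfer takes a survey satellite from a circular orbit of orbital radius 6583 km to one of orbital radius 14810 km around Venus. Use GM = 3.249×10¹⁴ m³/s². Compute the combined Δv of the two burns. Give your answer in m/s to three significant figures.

r₁ = 6583 km = 6.583×10⁶ m.
r₂ = 14810 km = 1.481×10⁷ m.
Transfer ellipse a_t = (r₁ + r₂)/2 = 1.070×10⁷ m.
At r₁: circular v_c1 = √(μ/r₁) = 7025 m/s; transfer-periapsis v_p = √[μ(2/r₁ − 1/a_t)] = 8266 m/s.
Δv₁ = v_p − v_c1 = 1241 m/s.
At r₂: circular v_c2 = √(μ/r₂) = 4684 m/s; transfer-apoapsis v_a = √[μ(2/r₂ − 1/a_t)] = 3674 m/s.
Δv₂ = v_c2 − v_a = 1009 m/s.
Total Δv = Δv₁ + Δv₂ = 2251 m/s.

Δv_total ≈ 2250 m/s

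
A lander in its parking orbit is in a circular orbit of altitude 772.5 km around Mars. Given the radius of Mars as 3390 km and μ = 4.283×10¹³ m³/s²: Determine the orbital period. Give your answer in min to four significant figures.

r = 3390 + 772.5 = 4162.5 km = 4.1625×10⁶ m.
Kepler's third law: T = 2π√(r³/μ) = 2π√((4.162×10⁶)³ / 4.283×10¹³).
r³/μ = 1.684×10⁶ s², so T = 2π × 1.298×10³ = 8.153×10³ s.
Converting: 8.153×10³ s ÷ 60.00 = 135.9 min.

T ≈ 135.9 min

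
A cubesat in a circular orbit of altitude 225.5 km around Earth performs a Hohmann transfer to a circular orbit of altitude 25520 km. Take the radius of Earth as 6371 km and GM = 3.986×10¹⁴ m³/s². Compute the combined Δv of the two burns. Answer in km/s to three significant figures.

r₁ = 6371 + 225.5 = 6596.5 km = 6.5965×10⁶ m.
r₂ = 6371 + 25520 = 31891 km = 3.1891×10⁷ m.
Transfer ellipse a_t = (r₁ + r₂)/2 = 1.924×10⁷ m.
At r₁: circular v_c1 = √(μ/r₁) = 7773 m/s; transfer-perigee v_p = √[μ(2/r₁ − 1/a_t)] = 10010 m/s.
Δv₁ = v_p − v_c1 = 2234 m/s.
At r₂: circular v_c2 = √(μ/r₂) = 3535 m/s; transfer-apogee v_a = √[μ(2/r₂ − 1/a_t)] = 2070 m/s.
Δv₂ = v_c2 − v_a = 1465 m/s.
Total Δv = Δv₁ + Δv₂ = 3699 m/s = 3.699 km/s.

Δv_total ≈ 3.70 km/s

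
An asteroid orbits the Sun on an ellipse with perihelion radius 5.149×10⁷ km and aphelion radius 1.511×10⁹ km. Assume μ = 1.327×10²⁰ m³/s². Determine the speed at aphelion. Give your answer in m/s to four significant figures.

Semi-major axis a = (r_p + r_a)/2 = 7.8124×10⁸ km = 7.812×10¹¹ m.
Vis-viva: v² = μ(2/r − 1/a) = 1.327×10²⁰ × (1.324×10⁻¹² − 1.280×10⁻¹²) = 5.788×10⁶ m²/s².
v = 2406 m/s.

v ≈ 2406 m/s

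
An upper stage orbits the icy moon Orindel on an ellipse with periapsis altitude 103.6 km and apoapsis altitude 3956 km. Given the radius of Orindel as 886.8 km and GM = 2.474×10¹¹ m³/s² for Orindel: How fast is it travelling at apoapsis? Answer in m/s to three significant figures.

v ≈ 132 m/s

r_p = 886.8 + 103.6 = 990.40 km = 9.9040×10⁵ m.
r_a = 886.8 + 3956 = 4842.8 km = 4.8428×10⁶ m.
Semi-major axis a = (r_p + r_a)/2 = 2916.6 km = 2.917×10⁶ m.
Vis-viva: v² = μ(2/r − 1/a) = 2.474×10¹¹ × (4.130×10⁻⁷ − 3.429×10⁻⁷) = 1.735×10⁴ m²/s².
v = 131.7 m/s.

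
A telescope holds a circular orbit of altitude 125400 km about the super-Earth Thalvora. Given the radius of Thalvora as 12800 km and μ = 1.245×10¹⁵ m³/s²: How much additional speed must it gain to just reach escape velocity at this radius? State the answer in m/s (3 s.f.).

r = 12800 + 125400 = 138200 km = 1.3820×10⁸ m.
Circular speed v_c = √(μ/r) = 3001 m/s.
Escape speed v_esc = √(2μ/r) = √2 × v_c = 4245 m/s.
Δv = v_esc − v_c = 1243 m/s.

Δv ≈ 1240 m/s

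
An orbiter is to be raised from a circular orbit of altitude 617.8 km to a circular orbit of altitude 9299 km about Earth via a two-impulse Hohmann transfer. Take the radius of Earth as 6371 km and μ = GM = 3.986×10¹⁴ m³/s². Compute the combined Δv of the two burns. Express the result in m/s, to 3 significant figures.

Δv_total ≈ 2410 m/s

r₁ = 6371 + 617.8 = 6988.8 km = 6.9888×10⁶ m.
r₂ = 6371 + 9299 = 15670 km = 1.5670×10⁷ m.
Transfer ellipse a_t = (r₁ + r₂)/2 = 1.133×10⁷ m.
At r₁: circular v_c1 = √(μ/r₁) = 7552 m/s; transfer-perigee v_p = √[μ(2/r₁ − 1/a_t)] = 8882 m/s.
Δv₁ = v_p − v_c1 = 1330 m/s.
At r₂: circular v_c2 = √(μ/r₂) = 5044 m/s; transfer-apogee v_a = √[μ(2/r₂ − 1/a_t)] = 3961 m/s.
Δv₂ = v_c2 − v_a = 1082 m/s.
Total Δv = Δv₁ + Δv₂ = 2412 m/s.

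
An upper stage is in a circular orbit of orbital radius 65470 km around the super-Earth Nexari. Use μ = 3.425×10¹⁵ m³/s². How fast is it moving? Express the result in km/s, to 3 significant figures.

v ≈ 7.23 km/s

r = 65470 km = 6.547×10⁷ m.
For a circular orbit v = √(μ/r) = √(3.425×10¹⁵ / 6.547×10⁷) = √(5.231×10⁷) = 7233 m/s.
That is 7.233 km/s.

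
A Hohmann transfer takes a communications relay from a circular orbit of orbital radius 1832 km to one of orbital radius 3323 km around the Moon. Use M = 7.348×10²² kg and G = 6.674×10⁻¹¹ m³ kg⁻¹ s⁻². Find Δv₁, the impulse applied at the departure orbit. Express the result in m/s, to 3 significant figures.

μ = GM = 6.674×10⁻¹¹ × 7.348×10²² = 4.904×10¹² m³/s².
r₁ = 1832 km = 1.832×10⁶ m.
r₂ = 3323 km = 3.323×10⁶ m.
Transfer ellipse a_t = (r₁ + r₂)/2 = 2.578×10⁶ m.
At r₁: circular v_c1 = √(μ/r₁) = 1636 m/s; transfer-perilune v_p = √[μ(2/r₁ − 1/a_t)] = 1858 m/s.
Δv₁ = v_p − v_c1 = 221.6 m/s.

Δv ≈ 222 m/s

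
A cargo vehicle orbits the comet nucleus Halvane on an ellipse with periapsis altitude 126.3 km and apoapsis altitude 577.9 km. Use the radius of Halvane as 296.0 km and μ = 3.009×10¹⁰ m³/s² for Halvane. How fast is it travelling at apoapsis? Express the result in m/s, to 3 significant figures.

v ≈ 150 m/s

r_p = 296.0 + 126.3 = 422.30 km = 4.2230×10⁵ m.
r_a = 296.0 + 577.9 = 873.90 km = 8.7390×10⁵ m.
Semi-major axis a = (r_p + r_a)/2 = 648.10 km = 6.481×10⁵ m.
Vis-viva: v² = μ(2/r − 1/a) = 3.009×10¹⁰ × (2.289×10⁻⁶ − 1.543×10⁻⁶) = 2.244×10⁴ m²/s².
v = 149.8 m/s.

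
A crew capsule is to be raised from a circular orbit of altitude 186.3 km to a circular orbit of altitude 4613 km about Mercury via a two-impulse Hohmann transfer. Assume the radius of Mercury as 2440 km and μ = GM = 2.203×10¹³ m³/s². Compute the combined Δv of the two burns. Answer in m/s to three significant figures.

r₁ = 2440 + 186.3 = 2626.3 km = 2.6263×10⁶ m.
r₂ = 2440 + 4613 = 7053.0 km = 7.0530×10⁶ m.
Transfer ellipse a_t = (r₁ + r₂)/2 = 4.840×10⁶ m.
At r₁: circular v_c1 = √(μ/r₁) = 2896 m/s; transfer-periherm v_p = √[μ(2/r₁ − 1/a_t)] = 3496 m/s.
Δv₁ = v_p − v_c1 = 600.1 m/s.
At r₂: circular v_c2 = √(μ/r₂) = 1767 m/s; transfer-apoherm v_a = √[μ(2/r₂ − 1/a_t)] = 1302 m/s.
Δv₂ = v_c2 − v_a = 465.4 m/s.
Total Δv = Δv₁ + Δv₂ = 1066 m/s.

Δv_total ≈ 1070 m/s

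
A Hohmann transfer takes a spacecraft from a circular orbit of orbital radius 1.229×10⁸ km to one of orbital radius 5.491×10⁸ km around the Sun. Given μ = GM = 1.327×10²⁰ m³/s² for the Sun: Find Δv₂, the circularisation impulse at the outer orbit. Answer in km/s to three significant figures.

Δv ≈ 6.14 km/s

r₁ = 1.229×10⁸ km = 1.229×10¹¹ m.
r₂ = 5.491×10⁸ km = 5.491×10¹¹ m.
Transfer ellipse a_t = (r₁ + r₂)/2 = 3.360×10¹¹ m.
At r₁: circular v_c1 = √(μ/r₁) = 32860 m/s; transfer-perihelion v_p = √[μ(2/r₁ − 1/a_t)] = 42010 m/s.
At r₂: circular v_c2 = √(μ/r₂) = 15550 m/s; transfer-aphelion v_a = √[μ(2/r₂ − 1/a_t)] = 9402 m/s.
Δv₂ = v_c2 − v_a = 6144 m/s.
= 6.144 km/s.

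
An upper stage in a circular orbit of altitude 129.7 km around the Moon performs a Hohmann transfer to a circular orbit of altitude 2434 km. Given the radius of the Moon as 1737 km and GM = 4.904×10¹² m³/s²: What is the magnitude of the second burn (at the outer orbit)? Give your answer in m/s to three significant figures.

Δv ≈ 232 m/s

r₁ = 1737 + 129.7 = 1866.7 km = 1.8667×10⁶ m.
r₂ = 1737 + 2434 = 4171.0 km = 4.1710×10⁶ m.
Transfer ellipse a_t = (r₁ + r₂)/2 = 3.019×10⁶ m.
At r₁: circular v_c1 = √(μ/r₁) = 1621 m/s; transfer-perilune v_p = √[μ(2/r₁ − 1/a_t)] = 1905 m/s.
At r₂: circular v_c2 = √(μ/r₂) = 1084 m/s; transfer-apolune v_a = √[μ(2/r₂ − 1/a_t)] = 852.7 m/s.
Δv₂ = v_c2 − v_a = 231.7 m/s.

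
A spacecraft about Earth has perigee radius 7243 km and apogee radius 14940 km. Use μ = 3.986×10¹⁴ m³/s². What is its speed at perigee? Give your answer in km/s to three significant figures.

v ≈ 8.61 km/s

Semi-major axis a = (r_p + r_a)/2 = 11092 km = 1.109×10⁷ m.
Vis-viva: v² = μ(2/r − 1/a) = 3.986×10¹⁴ × (2.761×10⁻⁷ − 9.016×10⁻⁸) = 7.413×10⁷ m²/s².
v = 8610 m/s = 8.610 km/s.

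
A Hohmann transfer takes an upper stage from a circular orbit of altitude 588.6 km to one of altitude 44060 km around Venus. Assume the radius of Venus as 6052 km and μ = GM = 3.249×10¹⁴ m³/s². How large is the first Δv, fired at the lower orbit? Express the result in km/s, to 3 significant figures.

Δv ≈ 2.30 km/s

r₁ = 6052 + 588.6 = 6640.6 km = 6.6406×10⁶ m.
r₂ = 6052 + 44060 = 50112 km = 5.0112×10⁷ m.
Transfer ellipse a_t = (r₁ + r₂)/2 = 2.838×10⁷ m.
At r₁: circular v_c1 = √(μ/r₁) = 6995 m/s; transfer-periapsis v_p = √[μ(2/r₁ − 1/a_t)] = 9295 m/s.
Δv₁ = v_p − v_c1 = 2301 m/s.
= 2.301 km/s.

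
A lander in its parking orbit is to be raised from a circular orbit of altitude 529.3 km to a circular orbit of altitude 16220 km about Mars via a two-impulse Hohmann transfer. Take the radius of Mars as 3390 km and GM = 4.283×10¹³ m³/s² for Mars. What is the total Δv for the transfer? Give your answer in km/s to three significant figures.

r₁ = 3390 + 529.3 = 3919.3 km = 3.9193×10⁶ m.
r₂ = 3390 + 16220 = 19610 km = 1.9610×10⁷ m.
Transfer ellipse a_t = (r₁ + r₂)/2 = 1.176×10⁷ m.
At r₁: circular v_c1 = √(μ/r₁) = 3306 m/s; transfer-periapsis v_p = √[μ(2/r₁ − 1/a_t)] = 4268 m/s.
Δv₁ = v_p − v_c1 = 962.2 m/s.
At r₂: circular v_c2 = √(μ/r₂) = 1478 m/s; transfer-apoapsis v_a = √[μ(2/r₂ − 1/a_t)] = 853.0 m/s.
Δv₂ = v_c2 − v_a = 624.9 m/s.
Total Δv = Δv₁ + Δv₂ = 1587 m/s = 1.587 km/s.

Δv_total ≈ 1.59 km/s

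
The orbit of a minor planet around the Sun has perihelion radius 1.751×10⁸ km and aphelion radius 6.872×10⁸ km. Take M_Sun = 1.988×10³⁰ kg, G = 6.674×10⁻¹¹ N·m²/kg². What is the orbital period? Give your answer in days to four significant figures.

μ = GM = 6.674×10⁻¹¹ × 1.988×10³⁰ = 1.327×10²⁰ m³/s².
Semi-major axis a = (r_p + r_a)/2 = (1.7510×10⁸ + 6.8720×10⁸)/2 = 4.3115×10⁸ km = 4.312×10¹¹ m.
By Kepler's third law T = 2π√(a³/μ) = 2π × 2.458×10⁷ = 1.544×10⁸ s.
= 1787 days.

T ≈ 1787 days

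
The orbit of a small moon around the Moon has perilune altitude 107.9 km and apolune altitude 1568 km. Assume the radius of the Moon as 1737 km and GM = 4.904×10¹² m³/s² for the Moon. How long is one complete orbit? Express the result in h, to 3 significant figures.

T ≈ 3.26 h

r_p = 1737 + 107.9 = 1844.9 km = 1.8449×10⁶ m.
r_a = 1737 + 1568 = 3305.0 km = 3.3050×10⁶ m.
Semi-major axis a = (r_p + r_a)/2 = (1844.9 + 3305.0)/2 = 2574.9 km = 2.575×10⁶ m.
By Kepler's third law T = 2π√(a³/μ) = 2π × 1.866×10³ = 1.172×10⁴ s.
= 3.257 h.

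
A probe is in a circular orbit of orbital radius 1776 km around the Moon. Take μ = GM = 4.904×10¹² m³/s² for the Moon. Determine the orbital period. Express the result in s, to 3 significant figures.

r = 1776 km = 1.776×10⁶ m.
Kepler's third law: T = 2π√(r³/μ) = 2π√((1.776×10⁶)³ / 4.904×10¹²).
r³/μ = 1.142×10⁶ s², so T = 2π × 1.069×10³ = 6.715×10³ s.

T ≈ 6720 s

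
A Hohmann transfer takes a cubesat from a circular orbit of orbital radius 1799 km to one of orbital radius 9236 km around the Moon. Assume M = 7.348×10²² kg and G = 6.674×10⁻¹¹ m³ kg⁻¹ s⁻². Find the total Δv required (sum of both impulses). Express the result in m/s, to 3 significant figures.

μ = GM = 6.674×10⁻¹¹ × 7.348×10²² = 4.904×10¹² m³/s².
r₁ = 1799 km = 1.799×10⁶ m.
r₂ = 9236 km = 9.236×10⁶ m.
Transfer ellipse a_t = (r₁ + r₂)/2 = 5.518×10⁶ m.
At r₁: circular v_c1 = √(μ/r₁) = 1651 m/s; transfer-perilune v_p = √[μ(2/r₁ − 1/a_t)] = 2136 m/s.
Δv₁ = v_p − v_c1 = 485.1 m/s.
At r₂: circular v_c2 = √(μ/r₂) = 728.7 m/s; transfer-apolune v_a = √[μ(2/r₂ − 1/a_t)] = 416.1 m/s.
Δv₂ = v_c2 − v_a = 312.6 m/s.
Total Δv = Δv₁ + Δv₂ = 797.7 m/s.

Δv_total ≈ 798 m/s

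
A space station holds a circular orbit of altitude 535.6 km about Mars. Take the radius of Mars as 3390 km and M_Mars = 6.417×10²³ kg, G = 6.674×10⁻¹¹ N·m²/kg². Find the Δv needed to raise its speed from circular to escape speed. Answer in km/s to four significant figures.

μ = GM = 6.674×10⁻¹¹ × 6.417×10²³ = 4.283×10¹³ m³/s².
r = 3390 + 535.6 = 3925.6 km = 3.9256×10⁶ m.
Circular speed v_c = √(μ/r) = 3303 m/s.
Escape speed v_esc = √(2μ/r) = √2 × v_c = 4671 m/s.
Δv = v_esc − v_c = 1368 m/s = 1.368 km/s.

Δv ≈ 1.368 km/s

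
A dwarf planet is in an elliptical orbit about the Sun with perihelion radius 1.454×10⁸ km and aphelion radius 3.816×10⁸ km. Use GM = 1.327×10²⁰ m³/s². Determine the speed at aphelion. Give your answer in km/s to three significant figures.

v ≈ 13.9 km/s

Semi-major axis a = (r_p + r_a)/2 = 2.6350×10⁸ km = 2.635×10¹¹ m.
Vis-viva: v² = μ(2/r − 1/a) = 1.327×10²⁰ × (5.241×10⁻¹² − 3.795×10⁻¹²) = 1.919×10⁸ m²/s².
v = 13850 m/s = 13.85 km/s.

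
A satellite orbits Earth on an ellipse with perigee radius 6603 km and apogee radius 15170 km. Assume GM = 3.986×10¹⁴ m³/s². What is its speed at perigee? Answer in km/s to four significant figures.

v ≈ 9.172 km/s

Semi-major axis a = (r_p + r_a)/2 = 10886 km = 1.089×10⁷ m.
Vis-viva: v² = μ(2/r − 1/a) = 3.986×10¹⁴ × (3.029×10⁻⁷ − 9.186×10⁻⁸) = 8.412×10⁷ m²/s².
v = 9172 m/s = 9.172 km/s.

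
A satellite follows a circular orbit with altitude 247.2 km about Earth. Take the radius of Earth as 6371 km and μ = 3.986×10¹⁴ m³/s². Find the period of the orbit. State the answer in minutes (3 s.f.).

T ≈ 89.3 minutes

r = 6371 + 247.2 = 6618.2 km = 6.6182×10⁶ m.
Kepler's third law: T = 2π√(r³/μ) = 2π√((6.618×10⁶)³ / 3.986×10¹⁴).
r³/μ = 7.272×10⁵ s², so T = 2π × 8.528×10² = 5.358×10³ s.
Converting: 5.358×10³ s ÷ 60.00 = 89.30 minutes.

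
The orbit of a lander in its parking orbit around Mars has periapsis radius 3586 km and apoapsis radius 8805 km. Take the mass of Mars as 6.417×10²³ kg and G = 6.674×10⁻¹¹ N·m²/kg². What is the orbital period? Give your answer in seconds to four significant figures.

T ≈ 14810 seconds

μ = GM = 6.674×10⁻¹¹ × 6.417×10²³ = 4.283×10¹³ m³/s².
Semi-major axis a = (r_p + r_a)/2 = (3586.0 + 8805.0)/2 = 6195.5 km = 6.196×10⁶ m.
By Kepler's third law T = 2π√(a³/μ) = 2π × 2.356×10³ = 1.481×10⁴ s.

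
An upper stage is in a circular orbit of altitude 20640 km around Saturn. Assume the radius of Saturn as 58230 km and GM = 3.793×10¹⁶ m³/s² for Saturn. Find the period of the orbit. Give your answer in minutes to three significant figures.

r = 58230 + 20640 = 78870 km = 7.8870×10⁷ m.
Kepler's third law: T = 2π√(r³/μ) = 2π√((7.887×10⁷)³ / 3.793×10¹⁶).
r³/μ = 1.293×10⁷ s², so T = 2π × 3.596×10³ = 2.260×10⁴ s.
Converting: 2.260×10⁴ s ÷ 60.00 = 376.6 minutes.

T ≈ 377 minutes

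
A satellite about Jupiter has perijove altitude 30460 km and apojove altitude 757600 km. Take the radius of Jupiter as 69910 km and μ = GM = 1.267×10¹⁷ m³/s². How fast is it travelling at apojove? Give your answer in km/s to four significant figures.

r_p = 69910 + 30460 = 100370 km = 1.0037×10⁸ m.
r_a = 69910 + 757600 = 827510 km = 8.2751×10⁸ m.
Semi-major axis a = (r_p + r_a)/2 = 4.6394×10⁵ km = 4.639×10⁸ m.
Vis-viva: v² = μ(2/r − 1/a) = 1.267×10¹⁷ × (2.417×10⁻⁹ − 2.155×10⁻⁹) = 3.312×10⁷ m²/s².
v = 5755 m/s = 5.755 km/s.

v ≈ 5.755 km/s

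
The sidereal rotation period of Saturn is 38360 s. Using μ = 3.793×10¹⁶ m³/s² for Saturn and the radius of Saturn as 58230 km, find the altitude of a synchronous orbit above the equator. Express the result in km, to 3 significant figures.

h_sync ≈ 54000 km

A synchronous orbit has period T, so by Kepler's third law a = (μT²/4π²)^(1/3).
μT²/4π² = 3.793×10¹⁶ × (3.836×10⁴)² / 39.48 = 1.414×10²⁴ m³.
a = 1.122×10⁸ m = 1.1223×10⁵ km.
Altitude h = a − R = 1.1223×10⁵ − 58230 = 54005 km.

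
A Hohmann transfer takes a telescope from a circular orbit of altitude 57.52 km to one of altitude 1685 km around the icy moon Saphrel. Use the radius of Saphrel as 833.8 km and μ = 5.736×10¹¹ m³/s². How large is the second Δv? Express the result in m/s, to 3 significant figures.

Δv ≈ 132 m/s

r₁ = 833.8 + 57.52 = 891.32 km = 8.9132×10⁵ m.
r₂ = 833.8 + 1685 = 2518.8 km = 2.5188×10⁶ m.
Transfer ellipse a_t = (r₁ + r₂)/2 = 1.705×10⁶ m.
At r₁: circular v_c1 = √(μ/r₁) = 802.2 m/s; transfer-periapsis v_p = √[μ(2/r₁ − 1/a_t)] = 975.0 m/s.
At r₂: circular v_c2 = √(μ/r₂) = 477.2 m/s; transfer-apoapsis v_a = √[μ(2/r₂ − 1/a_t)] = 345.0 m/s.
Δv₂ = v_c2 − v_a = 132.2 m/s.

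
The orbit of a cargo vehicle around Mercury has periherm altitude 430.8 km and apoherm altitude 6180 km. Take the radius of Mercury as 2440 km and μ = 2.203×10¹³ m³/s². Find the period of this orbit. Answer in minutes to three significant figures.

r_p = 2440 + 430.8 = 2870.8 km = 2.8708×10⁶ m.
r_a = 2440 + 6180 = 8620.0 km = 8.6200×10⁶ m.
Semi-major axis a = (r_p + r_a)/2 = (2870.8 + 8620.0)/2 = 5745.4 km = 5.745×10⁶ m.
By Kepler's third law T = 2π√(a³/μ) = 2π × 2.934×10³ = 1.844×10⁴ s.
= 307.3 minutes.

T ≈ 307 minutes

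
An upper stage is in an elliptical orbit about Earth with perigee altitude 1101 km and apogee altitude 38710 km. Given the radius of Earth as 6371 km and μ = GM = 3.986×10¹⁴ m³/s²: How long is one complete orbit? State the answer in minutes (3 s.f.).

r_p = 6371 + 1101 = 7472.0 km = 7.4720×10⁶ m.
r_a = 6371 + 38710 = 45081 km = 4.5081×10⁷ m.
Semi-major axis a = (r_p + r_a)/2 = (7472.0 + 45081)/2 = 26276 km = 2.628×10⁷ m.
By Kepler's third law T = 2π√(a³/μ) = 2π × 6.747×10³ = 4.239×10⁴ s.
= 706.5 minutes.

T ≈ 706 minutes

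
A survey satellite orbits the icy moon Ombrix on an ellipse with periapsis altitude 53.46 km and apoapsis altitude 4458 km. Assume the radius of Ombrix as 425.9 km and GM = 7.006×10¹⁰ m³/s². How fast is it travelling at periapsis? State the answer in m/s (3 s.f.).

v ≈ 516 m/s

r_p = 425.9 + 53.46 = 479.36 km = 4.7936×10⁵ m.
r_a = 425.9 + 4458 = 4883.9 km = 4.8839×10⁶ m.
Semi-major axis a = (r_p + r_a)/2 = 2681.6 km = 2.682×10⁶ m.
Vis-viva: v² = μ(2/r − 1/a) = 7.006×10¹⁰ × (4.172×10⁻⁶ − 3.729×10⁻⁷) = 2.662×10⁵ m²/s².
v = 515.9 m/s.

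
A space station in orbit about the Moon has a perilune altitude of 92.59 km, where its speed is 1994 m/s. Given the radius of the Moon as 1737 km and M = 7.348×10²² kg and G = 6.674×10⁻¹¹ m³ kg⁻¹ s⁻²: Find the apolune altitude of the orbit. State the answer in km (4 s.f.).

apolune altitude ≈ 3516 km

μ = GM = 6.674×10⁻¹¹ × 7.348×10²² = 4.904×10¹² m³/s².
r_p = 1737 + 92.59 = 1829.6 km = 1.830×10⁶ m.
Specific energy ε = v²/2 − μ/r = -6.924×10⁵ J/kg, so a = −μ/(2ε) = 3.541×10⁶ m.
The apsides satisfy r_p + r_a = 2a, so the apolune radius is 2a − r_p = 5.253×10⁶ m = 5253.2 km.
Apolune altitude = 5253.2 − 1737 = 3516.2 km.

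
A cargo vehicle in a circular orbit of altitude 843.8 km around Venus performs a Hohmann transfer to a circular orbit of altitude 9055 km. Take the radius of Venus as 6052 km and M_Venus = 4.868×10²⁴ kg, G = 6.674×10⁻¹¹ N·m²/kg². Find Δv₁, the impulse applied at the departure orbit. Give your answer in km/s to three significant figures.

μ = GM = 6.674×10⁻¹¹ × 4.868×10²⁴ = 3.249×10¹⁴ m³/s².
r₁ = 6052 + 843.8 = 6895.8 km = 6.8958×10⁶ m.
r₂ = 6052 + 9055 = 15107 km = 1.5107×10⁷ m.
Transfer ellipse a_t = (r₁ + r₂)/2 = 1.100×10⁷ m.
At r₁: circular v_c1 = √(μ/r₁) = 6864 m/s; transfer-periapsis v_p = √[μ(2/r₁ − 1/a_t)] = 8043 m/s.
Δv₁ = v_p − v_c1 = 1179 m/s.
= 1.179 km/s.

Δv ≈ 1.18 km/s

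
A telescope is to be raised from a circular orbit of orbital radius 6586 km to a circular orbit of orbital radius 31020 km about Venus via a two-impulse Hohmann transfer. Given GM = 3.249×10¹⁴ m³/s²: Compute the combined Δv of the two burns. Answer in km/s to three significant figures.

r₁ = 6586 km = 6.586×10⁶ m.
r₂ = 31020 km = 3.102×10⁷ m.
Transfer ellipse a_t = (r₁ + r₂)/2 = 1.880×10⁷ m.
At r₁: circular v_c1 = √(μ/r₁) = 7024 m/s; transfer-periapsis v_p = √[μ(2/r₁ − 1/a_t)] = 9021 m/s.
Δv₁ = v_p − v_c1 = 1998 m/s.
At r₂: circular v_c2 = √(μ/r₂) = 3236 m/s; transfer-apoapsis v_a = √[μ(2/r₂ − 1/a_t)] = 1915 m/s.
Δv₂ = v_c2 − v_a = 1321 m/s.
Total Δv = Δv₁ + Δv₂ = 3319 m/s = 3.319 km/s.

Δv_total ≈ 3.32 km/s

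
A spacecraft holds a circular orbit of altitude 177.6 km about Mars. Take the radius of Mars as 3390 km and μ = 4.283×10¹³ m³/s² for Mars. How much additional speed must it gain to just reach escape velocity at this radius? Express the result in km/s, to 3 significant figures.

r = 3390 + 177.6 = 3567.6 km = 3.5676×10⁶ m.
Circular speed v_c = √(μ/r) = 3465 m/s.
Escape speed v_esc = √(2μ/r) = √2 × v_c = 4900 m/s.
Δv = v_esc − v_c = 1435 m/s = 1.435 km/s.

Δv ≈ 1.44 km/s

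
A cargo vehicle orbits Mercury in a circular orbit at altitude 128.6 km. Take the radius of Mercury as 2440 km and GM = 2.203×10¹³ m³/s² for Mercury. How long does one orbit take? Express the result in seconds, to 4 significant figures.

r = 2440 + 128.6 = 2568.6 km = 2.5686×10⁶ m.
Kepler's third law: T = 2π√(r³/μ) = 2π√((2.569×10⁶)³ / 2.203×10¹³).
r³/μ = 7.693×10⁵ s², so T = 2π × 8.771×10² = 5.511×10³ s.

T ≈ 5511 seconds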